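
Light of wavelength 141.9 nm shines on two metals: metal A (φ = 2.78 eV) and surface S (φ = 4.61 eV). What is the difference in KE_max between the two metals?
1.8300 eV

Using KE_max = hc/λ - φ for each metal:

Photon energy: E = hc/λ = 8.7374 eV

For metal A (φ₁ = 2.78 eV):
KE₁ = E - φ₁ = 8.7374 - 2.78 = 5.9574 eV

For surface S (φ₂ = 4.61 eV):
KE₂ = E - φ₂ = 8.7374 - 4.61 = 4.1274 eV

Difference:
ΔKE = KE₁ - KE₂ = 5.9574 - 4.1274 = 1.8300 eV

Note: The difference equals the difference in work functions: 4.61 - 2.78 = 1.83 eV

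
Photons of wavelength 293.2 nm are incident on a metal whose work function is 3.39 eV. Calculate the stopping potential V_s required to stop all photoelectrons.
0.8387 V

The stopping potential V_s satisfies: eV_s = KE_max

First, find KE_max using Einstein's equation:
E_photon = hc/λ = 4.2287 eV
KE_max = E_photon - φ = 4.2287 - 3.39 = 0.8387 eV

Since eV_s = KE_max:
V_s = KE_max/e = 0.8387 V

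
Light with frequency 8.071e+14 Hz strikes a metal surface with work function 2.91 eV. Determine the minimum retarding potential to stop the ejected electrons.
0.4279 V

The stopping potential V_s satisfies: eV_s = KE_max

First, find KE_max using Einstein's equation:
E_photon = hf = (6.626×10⁻³⁴ J·s)(8.071e+14 Hz) = 3.3379 eV
KE_max = E_photon - φ = 3.3379 - 2.91 = 0.4279 eV

Since eV_s = KE_max:
V_s = KE_max/e = 0.4279 V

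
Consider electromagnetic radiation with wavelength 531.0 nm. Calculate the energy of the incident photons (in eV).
2.3349 eV

Using E = hf = hc/λ:

E = hc/λ = (6.626×10⁻³⁴ J·s)(3×10⁸ m/s) / (531.0×10⁻⁹ m)
E = 2.3349 eV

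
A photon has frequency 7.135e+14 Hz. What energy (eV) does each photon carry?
2.9508 eV

Using E = hf:

E = hf = (6.626×10⁻³⁴ J·s)(7.135e+14 Hz)
E = 2.9508 eV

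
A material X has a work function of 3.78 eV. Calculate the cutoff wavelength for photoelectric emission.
328.00 nm

The threshold wavelength is when the photon energy equals the work function:
hc/λ₀ = φ

Solving for λ₀:
λ₀ = hc/φ = (6.626×10⁻³⁴ J·s)(3×10⁸ m/s) / (3.78 eV × 1.602×10⁻¹⁹ J/eV)
λ₀ = 328.00 nm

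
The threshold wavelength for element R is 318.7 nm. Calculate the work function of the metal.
3.89 eV

At the threshold wavelength, photon energy equals work function:
φ = hc/λ₀

Calculating:
φ = (6.626×10⁻³⁴ J·s)(3×10⁸ m/s) / (318.7×10⁻⁹ m)
φ = 3.89 eV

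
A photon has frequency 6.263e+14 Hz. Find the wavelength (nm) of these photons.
478.67 nm

Using the wave equation: c = fλ

Solving for wavelength:
λ = c/f = (3×10⁸ m/s) / (6.263e+14 Hz)
λ = 478.67 nm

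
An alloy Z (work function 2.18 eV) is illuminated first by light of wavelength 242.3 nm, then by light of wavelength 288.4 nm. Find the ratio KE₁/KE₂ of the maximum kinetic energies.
1.3860

Using Einstein's equation: KE_max = hc/λ - φ

For λ₁ = 242.3 nm:
E₁ = hc/λ₁ = 5.1170 eV
KE₁ = E₁ - φ = 5.1170 - 2.18 = 2.9370 eV

For λ₂ = 288.4 nm:
E₂ = hc/λ₂ = 4.2990 eV
KE₂ = E₂ - φ = 4.2990 - 2.18 = 2.1190 eV

Ratio: KE₁/KE₂ = 2.9370/2.1190 = 1.3860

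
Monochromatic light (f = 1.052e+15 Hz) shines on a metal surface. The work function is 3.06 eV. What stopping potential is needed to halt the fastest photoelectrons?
1.2907 V

The stopping potential V_s satisfies: eV_s = KE_max

First, find KE_max using Einstein's equation:
E_photon = hf = (6.626×10⁻³⁴ J·s)(1.052e+15 Hz) = 4.3507 eV
KE_max = E_photon - φ = 4.3507 - 3.06 = 1.2907 eV

Since eV_s = KE_max:
V_s = KE_max/e = 1.2907 V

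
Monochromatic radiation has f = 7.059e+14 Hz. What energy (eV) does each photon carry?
2.9194 eV

Using E = hf:

E = hf = (6.626×10⁻³⁴ J·s)(7.059e+14 Hz)
E = 2.9194 eV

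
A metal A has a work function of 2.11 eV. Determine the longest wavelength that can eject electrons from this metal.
587.60 nm

The threshold wavelength is when the photon energy equals the work function:
hc/λ₀ = φ

Solving for λ₀:
λ₀ = hc/φ = (6.626×10⁻³⁴ J·s)(3×10⁸ m/s) / (2.11 eV × 1.602×10⁻¹⁹ J/eV)
λ₀ = 587.60 nm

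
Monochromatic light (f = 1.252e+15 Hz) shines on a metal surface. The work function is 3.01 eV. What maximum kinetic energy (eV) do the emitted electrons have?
2.1679 eV

Using Einstein's photoelectric equation: KE_max = hf - φ

First, calculate the photon energy:
E_photon = hf = (6.626×10⁻³⁴ J·s)(1.252e+15 Hz)
E_photon = 5.1779 eV

Then, the maximum kinetic energy:
KE_max = E_photon - φ = 5.1779 eV - 3.01 eV = 2.1679 eV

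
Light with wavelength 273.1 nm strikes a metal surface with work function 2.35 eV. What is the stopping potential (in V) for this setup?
2.1899 V

The stopping potential V_s satisfies: eV_s = KE_max

First, find KE_max using Einstein's equation:
E_photon = hc/λ = 4.5399 eV
KE_max = E_photon - φ = 4.5399 - 2.35 = 2.1899 eV

Since eV_s = KE_max:
V_s = KE_max/e = 2.1899 V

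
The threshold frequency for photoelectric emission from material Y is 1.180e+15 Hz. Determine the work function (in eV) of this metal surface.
4.88 eV

At the threshold frequency, photon energy equals work function:
φ = hf₀

Calculating:
φ = (6.626×10⁻³⁴ J·s)(1.180e+15 Hz)
φ = 4.88 eV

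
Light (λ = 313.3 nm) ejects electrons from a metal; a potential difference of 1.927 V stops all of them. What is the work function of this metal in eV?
2.03 eV

The stopping potential gives the maximum kinetic energy: KE_max = eV_s = 1.927 eV

From Einstein's photoelectric equation: KE_max = hc/λ - φ
Rearranging: φ = hc/λ - KE_max

Calculate photon energy:
E_photon = hc/λ = (6.626×10⁻³⁴ J·s)(3×10⁸ m/s) / (313.3×10⁻⁹ m) = 3.9574 eV

Therefore:
φ = 3.9574 - 1.927 = 2.03 eV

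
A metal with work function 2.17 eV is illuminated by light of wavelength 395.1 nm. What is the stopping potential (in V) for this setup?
0.9680 V

The stopping potential V_s satisfies: eV_s = KE_max

First, find KE_max using Einstein's equation:
E_photon = hc/λ = 3.1380 eV
KE_max = E_photon - φ = 3.1380 - 2.17 = 0.9680 eV

Since eV_s = KE_max:
V_s = KE_max/e = 0.9680 V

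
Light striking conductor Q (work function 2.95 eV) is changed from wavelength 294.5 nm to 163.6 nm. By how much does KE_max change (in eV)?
3.3685 eV

Using Einstein's equation: KE_max = hc/λ - φ

For λ₁ = 294.5 nm:
KE₁ = hc/λ₁ - φ = 4.2100 - 2.95 = 1.2600 eV

For λ₂ = 163.6 nm:
KE₂ = hc/λ₂ - φ = 7.5785 - 2.95 = 4.6285 eV

Change in KE:
ΔKE = KE₂ - KE₁ = 4.6285 - 1.2600 = 3.3685 eV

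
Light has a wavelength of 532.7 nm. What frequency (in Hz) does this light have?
5.6278e+14 Hz

Using the wave equation: c = fλ

Solving for frequency:
f = c/λ = (3×10⁸ m/s) / (532.7×10⁻⁹ m)
f = 5.6278e+14 Hz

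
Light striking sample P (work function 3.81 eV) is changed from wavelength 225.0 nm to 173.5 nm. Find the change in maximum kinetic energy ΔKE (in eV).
1.6357 eV

Using Einstein's equation: KE_max = hc/λ - φ

For λ₁ = 225.0 nm:
KE₁ = hc/λ₁ - φ = 5.5104 - 3.81 = 1.7004 eV

For λ₂ = 173.5 nm:
KE₂ = hc/λ₂ - φ = 7.1461 - 3.81 = 3.3361 eV

Change in KE:
ΔKE = KE₂ - KE₁ = 3.3361 - 1.7004 = 1.6357 eV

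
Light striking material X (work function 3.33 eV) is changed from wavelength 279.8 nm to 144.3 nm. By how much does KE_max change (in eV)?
4.1609 eV

Using Einstein's equation: KE_max = hc/λ - φ

For λ₁ = 279.8 nm:
KE₁ = hc/λ₁ - φ = 4.4312 - 3.33 = 1.1012 eV

For λ₂ = 144.3 nm:
KE₂ = hc/λ₂ - φ = 8.5921 - 3.33 = 5.2621 eV

Change in KE:
ΔKE = KE₂ - KE₁ = 5.2621 - 1.1012 = 4.1609 eV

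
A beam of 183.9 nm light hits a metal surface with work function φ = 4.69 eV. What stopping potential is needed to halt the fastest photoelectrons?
2.0519 V

The stopping potential V_s satisfies: eV_s = KE_max

First, find KE_max using Einstein's equation:
E_photon = hc/λ = 6.7419 eV
KE_max = E_photon - φ = 6.7419 - 4.69 = 2.0519 eV

Since eV_s = KE_max:
V_s = KE_max/e = 2.0519 V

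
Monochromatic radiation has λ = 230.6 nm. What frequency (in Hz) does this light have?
1.3001e+15 Hz

Using the wave equation: c = fλ

Solving for frequency:
f = c/λ = (3×10⁸ m/s) / (230.6×10⁻⁹ m)
f = 1.3001e+15 Hz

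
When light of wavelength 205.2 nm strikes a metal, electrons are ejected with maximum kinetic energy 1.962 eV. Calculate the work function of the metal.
4.08 eV

From Einstein's photoelectric equation: KE_max = hf - φ = hc/λ - φ

Rearranging for φ:
φ = hc/λ - KE_max

Calculate photon energy:
E_photon = hc/λ = 6.0421 eV

Therefore:
φ = 6.0421 - 1.962 = 4.08 eV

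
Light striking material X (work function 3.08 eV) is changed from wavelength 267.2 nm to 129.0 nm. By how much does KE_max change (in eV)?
4.9711 eV

Using Einstein's equation: KE_max = hc/λ - φ

For λ₁ = 267.2 nm:
KE₁ = hc/λ₁ - φ = 4.6401 - 3.08 = 1.5601 eV

For λ₂ = 129.0 nm:
KE₂ = hc/λ₂ - φ = 9.6112 - 3.08 = 6.5312 eV

Change in KE:
ΔKE = KE₂ - KE₁ = 6.5312 - 1.5601 = 4.9711 eV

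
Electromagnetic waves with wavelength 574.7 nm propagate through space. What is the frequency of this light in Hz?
5.2165e+14 Hz

Using the wave equation: c = fλ

Solving for frequency:
f = c/λ = (3×10⁸ m/s) / (574.7×10⁻⁹ m)
f = 5.2165e+14 Hz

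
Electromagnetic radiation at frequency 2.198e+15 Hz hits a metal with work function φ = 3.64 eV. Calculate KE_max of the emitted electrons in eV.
5.4502 eV

Using Einstein's photoelectric equation: KE_max = hf - φ

First, calculate the photon energy:
E_photon = hf = (6.626×10⁻³⁴ J·s)(2.198e+15 Hz)
E_photon = 9.0902 eV

Then, the maximum kinetic energy:
KE_max = E_photon - φ = 9.0902 eV - 3.64 eV = 5.4502 eV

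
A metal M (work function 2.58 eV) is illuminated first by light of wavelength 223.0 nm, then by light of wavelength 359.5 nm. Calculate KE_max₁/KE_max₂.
3.4298

Using Einstein's equation: KE_max = hc/λ - φ

For λ₁ = 223.0 nm:
E₁ = hc/λ₁ = 5.5598 eV
KE₁ = E₁ - φ = 5.5598 - 2.58 = 2.9798 eV

For λ₂ = 359.5 nm:
E₂ = hc/λ₂ = 3.4488 eV
KE₂ = E₂ - φ = 3.4488 - 2.58 = 0.8688 eV

Ratio: KE₁/KE₂ = 2.9798/0.8688 = 3.4298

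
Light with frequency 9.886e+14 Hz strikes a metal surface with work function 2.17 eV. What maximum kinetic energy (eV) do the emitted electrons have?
1.9185 eV

Using Einstein's photoelectric equation: KE_max = hf - φ

First, calculate the photon energy:
E_photon = hf = (6.626×10⁻³⁴ J·s)(9.886e+14 Hz)
E_photon = 4.0885 eV

Then, the maximum kinetic energy:
KE_max = E_photon - φ = 4.0885 eV - 2.17 eV = 1.9185 eV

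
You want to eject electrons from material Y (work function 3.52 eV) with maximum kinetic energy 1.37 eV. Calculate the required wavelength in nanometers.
253.55 nm

From Einstein's equation: KE_max = hc/λ - φ

Rearranging for λ:
hc/λ = KE_max + φ
λ = hc/(KE_max + φ)

Required photon energy:
E_photon = KE_max + φ = 1.37 + 3.52 = 4.89 eV

Required wavelength:
λ = hc/E_photon = (6.626×10⁻³⁴)(3×10⁸) / (4.89 × 1.602×10⁻¹⁹)
λ = 253.55 nm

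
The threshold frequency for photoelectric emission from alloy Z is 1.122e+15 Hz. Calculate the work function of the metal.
4.64 eV

At the threshold frequency, photon energy equals work function:
φ = hf₀

Calculating:
φ = (6.626×10⁻³⁴ J·s)(1.122e+15 Hz)
φ = 4.64 eV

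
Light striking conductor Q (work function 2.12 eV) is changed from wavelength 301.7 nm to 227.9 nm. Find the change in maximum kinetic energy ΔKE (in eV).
1.3308 eV

Using Einstein's equation: KE_max = hc/λ - φ

For λ₁ = 301.7 nm:
KE₁ = hc/λ₁ - φ = 4.1095 - 2.12 = 1.9895 eV

For λ₂ = 227.9 nm:
KE₂ = hc/λ₂ - φ = 5.4403 - 2.12 = 3.3203 eV

Change in KE:
ΔKE = KE₂ - KE₁ = 3.3203 - 1.9895 = 1.3308 eV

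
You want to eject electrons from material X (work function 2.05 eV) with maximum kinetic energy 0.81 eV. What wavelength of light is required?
433.51 nm

From Einstein's equation: KE_max = hc/λ - φ

Rearranging for λ:
hc/λ = KE_max + φ
λ = hc/(KE_max + φ)

Required photon energy:
E_photon = KE_max + φ = 0.81 + 2.05 = 2.86 eV

Required wavelength:
λ = hc/E_photon = (6.626×10⁻³⁴)(3×10⁸) / (2.86 × 1.602×10⁻¹⁹)
λ = 433.51 nm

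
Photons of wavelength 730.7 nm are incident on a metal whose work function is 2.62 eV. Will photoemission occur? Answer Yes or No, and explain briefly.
No

For photoemission, the photon energy must exceed the work function.

Photon energy: E = hc/λ = 1.6968 eV
Work function: φ = 2.62 eV

Since E_photon (1.6968 eV) < φ (2.62 eV), photoemission will NOT occur.
The threshold wavelength is λ₀ = hc/φ = 473.2 nm.
Since 730.7 nm > 473.2 nm, the photons lack sufficient energy.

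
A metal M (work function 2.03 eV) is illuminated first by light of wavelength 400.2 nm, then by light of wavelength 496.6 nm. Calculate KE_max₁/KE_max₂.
2.2887

Using Einstein's equation: KE_max = hc/λ - φ

For λ₁ = 400.2 nm:
E₁ = hc/λ₁ = 3.0981 eV
KE₁ = E₁ - φ = 3.0981 - 2.03 = 1.0681 eV

For λ₂ = 496.6 nm:
E₂ = hc/λ₂ = 2.4967 eV
KE₂ = E₂ - φ = 2.4967 - 2.03 = 0.4667 eV

Ratio: KE₁/KE₂ = 1.0681/0.4667 = 2.2887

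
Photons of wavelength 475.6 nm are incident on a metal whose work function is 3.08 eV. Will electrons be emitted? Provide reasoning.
No

For photoemission, the photon energy must exceed the work function.

Photon energy: E = hc/λ = 2.6069 eV
Work function: φ = 3.08 eV

Since E_photon (2.6069 eV) < φ (3.08 eV), photoemission will NOT occur.
The threshold wavelength is λ₀ = hc/φ = 402.5 nm.
Since 475.6 nm > 402.5 nm, the photons lack sufficient energy.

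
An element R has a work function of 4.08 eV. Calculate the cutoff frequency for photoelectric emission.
9.8654e+14 Hz

The threshold frequency is when the photon energy equals the work function:
hf₀ = φ

Solving for f₀:
f₀ = φ/h = (4.08 eV × 1.602×10⁻¹⁹ J/eV) / (6.626×10⁻³⁴ J·s)
f₀ = 9.8654e+14 Hz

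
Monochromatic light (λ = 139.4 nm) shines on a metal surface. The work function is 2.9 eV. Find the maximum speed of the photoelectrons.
1.4521e+06 m/s

First, find the maximum kinetic energy:
E_photon = hc/λ = 8.8941 eV
KE_max = E_photon - φ = 8.8941 - 2.9 = 5.9941 eV

Convert to Joules: KE_max = 5.9941 × 1.602×10⁻¹⁹ J = 9.6037e-19 J

Then use KE = ½mv² to find velocity:
v = √(2·KE/m) = √(2 × 9.6037e-19 J / 9.109e-31 kg)
v = 1.4521e+06 m/s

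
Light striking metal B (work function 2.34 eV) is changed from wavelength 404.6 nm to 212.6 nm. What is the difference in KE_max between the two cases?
2.7674 eV

Using Einstein's equation: KE_max = hc/λ - φ

For λ₁ = 404.6 nm:
KE₁ = hc/λ₁ - φ = 3.0644 - 2.34 = 0.7244 eV

For λ₂ = 212.6 nm:
KE₂ = hc/λ₂ - φ = 5.8318 - 2.34 = 3.4918 eV

Change in KE:
ΔKE = KE₂ - KE₁ = 3.4918 - 0.7244 = 2.7674 eV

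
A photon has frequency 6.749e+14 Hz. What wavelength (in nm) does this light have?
444.20 nm

Using the wave equation: c = fλ

Solving for wavelength:
λ = c/f = (3×10⁸ m/s) / (6.749e+14 Hz)
λ = 444.20 nm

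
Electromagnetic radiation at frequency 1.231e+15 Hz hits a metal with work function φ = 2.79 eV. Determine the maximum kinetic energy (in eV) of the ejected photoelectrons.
2.3010 eV

Using Einstein's photoelectric equation: KE_max = hf - φ

First, calculate the photon energy:
E_photon = hf = (6.626×10⁻³⁴ J·s)(1.231e+15 Hz)
E_photon = 5.0910 eV

Then, the maximum kinetic energy:
KE_max = E_photon - φ = 5.0910 eV - 2.79 eV = 2.3010 eV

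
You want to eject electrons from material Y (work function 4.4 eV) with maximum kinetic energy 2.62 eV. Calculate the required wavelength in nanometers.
176.62 nm

From Einstein's equation: KE_max = hc/λ - φ

Rearranging for λ:
hc/λ = KE_max + φ
λ = hc/(KE_max + φ)

Required photon energy:
E_photon = KE_max + φ = 2.62 + 4.4 = 7.02 eV

Required wavelength:
λ = hc/E_photon = (6.626×10⁻³⁴)(3×10⁸) / (7.02 × 1.602×10⁻¹⁹)
λ = 176.62 nm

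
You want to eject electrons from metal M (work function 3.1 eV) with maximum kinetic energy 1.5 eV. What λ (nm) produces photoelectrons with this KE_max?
269.53 nm

From Einstein's equation: KE_max = hc/λ - φ

Rearranging for λ:
hc/λ = KE_max + φ
λ = hc/(KE_max + φ)

Required photon energy:
E_photon = KE_max + φ = 1.5 + 3.1 = 4.60 eV

Required wavelength:
λ = hc/E_photon = (6.626×10⁻³⁴)(3×10⁸) / (4.60 × 1.602×10⁻¹⁹)
λ = 269.53 nm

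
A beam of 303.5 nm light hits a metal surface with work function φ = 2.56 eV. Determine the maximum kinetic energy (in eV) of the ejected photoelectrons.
1.5251 eV

Using Einstein's photoelectric equation: KE_max = hf - φ = hc/λ - φ

First, calculate the photon energy:
E_photon = hc/λ = (6.626×10⁻³⁴ J·s)(3×10⁸ m/s) / (303.5×10⁻⁹ m)
E_photon = 4.0851 eV

Then, the maximum kinetic energy:
KE_max = E_photon - φ = 4.0851 eV - 2.56 eV = 1.5251 eV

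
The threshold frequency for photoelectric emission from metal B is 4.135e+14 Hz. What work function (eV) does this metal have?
1.71 eV

At the threshold frequency, photon energy equals work function:
φ = hf₀

Calculating:
φ = (6.626×10⁻³⁴ J·s)(4.135e+14 Hz)
φ = 1.71 eV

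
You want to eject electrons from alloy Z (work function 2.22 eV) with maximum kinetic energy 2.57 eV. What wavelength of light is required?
258.84 nm

From Einstein's equation: KE_max = hc/λ - φ

Rearranging for λ:
hc/λ = KE_max + φ
λ = hc/(KE_max + φ)

Required photon energy:
E_photon = KE_max + φ = 2.57 + 2.22 = 4.79 eV

Required wavelength:
λ = hc/E_photon = (6.626×10⁻³⁴)(3×10⁸) / (4.79 × 1.602×10⁻¹⁹)
λ = 258.84 nm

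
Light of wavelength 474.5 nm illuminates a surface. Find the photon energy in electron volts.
2.6129 eV

Using E = hf = hc/λ:

E = hc/λ = (6.626×10⁻³⁴ J·s)(3×10⁸ m/s) / (474.5×10⁻⁹ m)
E = 2.6129 eV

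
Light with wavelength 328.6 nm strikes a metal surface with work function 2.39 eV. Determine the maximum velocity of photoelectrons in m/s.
6.9751e+05 m/s

First, find the maximum kinetic energy:
E_photon = hc/λ = 3.7731 eV
KE_max = E_photon - φ = 3.7731 - 2.39 = 1.3831 eV

Convert to Joules: KE_max = 1.3831 × 1.602×10⁻¹⁹ J = 2.2160e-19 J

Then use KE = ½mv² to find velocity:
v = √(2·KE/m) = √(2 × 2.2160e-19 J / 9.109e-31 kg)
v = 6.9751e+05 m/s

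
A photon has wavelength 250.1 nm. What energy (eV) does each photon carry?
4.9574 eV

Using E = hf = hc/λ:

E = hc/λ = (6.626×10⁻³⁴ J·s)(3×10⁸ m/s) / (250.1×10⁻⁹ m)
E = 4.9574 eV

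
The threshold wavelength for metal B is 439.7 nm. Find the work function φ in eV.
2.82 eV

At the threshold wavelength, photon energy equals work function:
φ = hc/λ₀

Calculating:
φ = (6.626×10⁻³⁴ J·s)(3×10⁸ m/s) / (439.7×10⁻⁹ m)
φ = 2.82 eV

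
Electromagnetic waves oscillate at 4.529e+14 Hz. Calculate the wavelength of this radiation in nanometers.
661.94 nm

Using the wave equation: c = fλ

Solving for wavelength:
λ = c/f = (3×10⁸ m/s) / (4.529e+14 Hz)
λ = 661.94 nm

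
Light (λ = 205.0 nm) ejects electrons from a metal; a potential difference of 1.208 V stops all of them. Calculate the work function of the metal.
4.84 eV

The stopping potential gives the maximum kinetic energy: KE_max = eV_s = 1.208 eV

From Einstein's photoelectric equation: KE_max = hc/λ - φ
Rearranging: φ = hc/λ - KE_max

Calculate photon energy:
E_photon = hc/λ = (6.626×10⁻³⁴ J·s)(3×10⁸ m/s) / (205.0×10⁻⁹ m) = 6.0480 eV

Therefore:
φ = 6.0480 - 1.208 = 4.84 eV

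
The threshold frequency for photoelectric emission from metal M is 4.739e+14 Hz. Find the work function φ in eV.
1.96 eV

At the threshold frequency, photon energy equals work function:
φ = hf₀

Calculating:
φ = (6.626×10⁻³⁴ J·s)(4.739e+14 Hz)
φ = 1.96 eV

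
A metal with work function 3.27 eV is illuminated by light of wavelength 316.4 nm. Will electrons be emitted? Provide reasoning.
Yes

For photoemission, the photon energy must exceed the work function.

Photon energy: E = hc/λ = 3.9186 eV
Work function: φ = 3.27 eV

Since E_photon (3.9186 eV) > φ (3.27 eV), photoemission WILL occur.
The threshold wavelength is λ₀ = hc/φ = 379.2 nm.
Since 316.4 nm < 379.2 nm, the light has sufficient energy.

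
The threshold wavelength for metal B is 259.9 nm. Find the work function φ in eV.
4.77 eV

At the threshold wavelength, photon energy equals work function:
φ = hc/λ₀

Calculating:
φ = (6.626×10⁻³⁴ J·s)(3×10⁸ m/s) / (259.9×10⁻⁹ m)
φ = 4.77 eV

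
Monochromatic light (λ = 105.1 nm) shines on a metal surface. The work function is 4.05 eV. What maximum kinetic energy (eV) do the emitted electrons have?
7.7468 eV

Using Einstein's photoelectric equation: KE_max = hf - φ = hc/λ - φ

First, calculate the photon energy:
E_photon = hc/λ = (6.626×10⁻³⁴ J·s)(3×10⁸ m/s) / (105.1×10⁻⁹ m)
E_photon = 11.7968 eV

Then, the maximum kinetic energy:
KE_max = E_photon - φ = 11.7968 eV - 4.05 eV = 7.7468 eV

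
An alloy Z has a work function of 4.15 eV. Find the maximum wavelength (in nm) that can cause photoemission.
298.76 nm

The threshold wavelength is when the photon energy equals the work function:
hc/λ₀ = φ

Solving for λ₀:
λ₀ = hc/φ = (6.626×10⁻³⁴ J·s)(3×10⁸ m/s) / (4.15 eV × 1.602×10⁻¹⁹ J/eV)
λ₀ = 298.76 nm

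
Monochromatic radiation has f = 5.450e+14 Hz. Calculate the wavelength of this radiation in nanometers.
550.08 nm

Using the wave equation: c = fλ

Solving for wavelength:
λ = c/f = (3×10⁸ m/s) / (5.450e+14 Hz)
λ = 550.08 nm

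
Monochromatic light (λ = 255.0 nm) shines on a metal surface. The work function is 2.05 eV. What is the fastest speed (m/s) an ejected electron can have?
9.9459e+05 m/s

First, find the maximum kinetic energy:
E_photon = hc/λ = 4.8621 eV
KE_max = E_photon - φ = 4.8621 - 2.05 = 2.8121 eV

Convert to Joules: KE_max = 2.8121 × 1.602×10⁻¹⁹ J = 4.5055e-19 J

Then use KE = ½mv² to find velocity:
v = √(2·KE/m) = √(2 × 4.5055e-19 J / 9.109e-31 kg)
v = 9.9459e+05 m/s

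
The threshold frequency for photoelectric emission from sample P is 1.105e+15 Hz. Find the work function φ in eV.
4.57 eV

At the threshold frequency, photon energy equals work function:
φ = hf₀

Calculating:
φ = (6.626×10⁻³⁴ J·s)(1.105e+15 Hz)
φ = 4.57 eV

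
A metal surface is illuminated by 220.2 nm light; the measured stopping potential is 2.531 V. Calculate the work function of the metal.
3.10 eV

The stopping potential gives the maximum kinetic energy: KE_max = eV_s = 2.531 eV

From Einstein's photoelectric equation: KE_max = hc/λ - φ
Rearranging: φ = hc/λ - KE_max

Calculate photon energy:
E_photon = hc/λ = (6.626×10⁻³⁴ J·s)(3×10⁸ m/s) / (220.2×10⁻⁹ m) = 5.6305 eV

Therefore:
φ = 5.6305 - 2.531 = 3.10 eV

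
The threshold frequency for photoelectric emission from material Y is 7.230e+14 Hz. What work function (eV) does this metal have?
2.99 eV

At the threshold frequency, photon energy equals work function:
φ = hf₀

Calculating:
φ = (6.626×10⁻³⁴ J·s)(7.230e+14 Hz)
φ = 2.99 eV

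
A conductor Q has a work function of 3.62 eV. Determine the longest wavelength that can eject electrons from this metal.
342.50 nm

The threshold wavelength is when the photon energy equals the work function:
hc/λ₀ = φ

Solving for λ₀:
λ₀ = hc/φ = (6.626×10⁻³⁴ J·s)(3×10⁸ m/s) / (3.62 eV × 1.602×10⁻¹⁹ J/eV)
λ₀ = 342.50 nm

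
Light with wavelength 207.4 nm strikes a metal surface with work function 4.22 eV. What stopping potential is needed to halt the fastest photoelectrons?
1.7580 V

The stopping potential V_s satisfies: eV_s = KE_max

First, find KE_max using Einstein's equation:
E_photon = hc/λ = 5.9780 eV
KE_max = E_photon - φ = 5.9780 - 4.22 = 1.7580 eV

Since eV_s = KE_max:
V_s = KE_max/e = 1.7580 V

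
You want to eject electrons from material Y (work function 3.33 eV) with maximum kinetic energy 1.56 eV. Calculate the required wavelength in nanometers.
253.55 nm

From Einstein's equation: KE_max = hc/λ - φ

Rearranging for λ:
hc/λ = KE_max + φ
λ = hc/(KE_max + φ)

Required photon energy:
E_photon = KE_max + φ = 1.56 + 3.33 = 4.89 eV

Required wavelength:
λ = hc/E_photon = (6.626×10⁻³⁴)(3×10⁸) / (4.89 × 1.602×10⁻¹⁹)
λ = 253.55 nm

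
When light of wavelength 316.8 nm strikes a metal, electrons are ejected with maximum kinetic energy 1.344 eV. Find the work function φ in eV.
2.57 eV

From Einstein's photoelectric equation: KE_max = hf - φ = hc/λ - φ

Rearranging for φ:
φ = hc/λ - KE_max

Calculate photon energy:
E_photon = hc/λ = 3.9136 eV

Therefore:
φ = 3.9136 - 1.344 = 2.57 eV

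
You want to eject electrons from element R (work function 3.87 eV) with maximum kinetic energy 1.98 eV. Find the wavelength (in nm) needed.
211.94 nm

From Einstein's equation: KE_max = hc/λ - φ

Rearranging for λ:
hc/λ = KE_max + φ
λ = hc/(KE_max + φ)

Required photon energy:
E_photon = KE_max + φ = 1.98 + 3.87 = 5.85 eV

Required wavelength:
λ = hc/E_photon = (6.626×10⁻³⁴)(3×10⁸) / (5.85 × 1.602×10⁻¹⁹)
λ = 211.94 nm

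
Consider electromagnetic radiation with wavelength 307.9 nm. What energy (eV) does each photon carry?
4.0268 eV

Using E = hf = hc/λ:

E = hc/λ = (6.626×10⁻³⁴ J·s)(3×10⁸ m/s) / (307.9×10⁻⁹ m)
E = 4.0268 eV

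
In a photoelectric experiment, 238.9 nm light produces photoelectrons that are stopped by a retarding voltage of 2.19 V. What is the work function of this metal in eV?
3.00 eV

The stopping potential gives the maximum kinetic energy: KE_max = eV_s = 2.19 eV

From Einstein's photoelectric equation: KE_max = hc/λ - φ
Rearranging: φ = hc/λ - KE_max

Calculate photon energy:
E_photon = hc/λ = (6.626×10⁻³⁴ J·s)(3×10⁸ m/s) / (238.9×10⁻⁹ m) = 5.1898 eV

Therefore:
φ = 5.1898 - 2.19 = 3.00 eV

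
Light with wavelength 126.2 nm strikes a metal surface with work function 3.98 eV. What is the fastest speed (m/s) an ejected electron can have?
1.4338e+06 m/s

First, find the maximum kinetic energy:
E_photon = hc/λ = 9.8244 eV
KE_max = E_photon - φ = 9.8244 - 3.98 = 5.8444 eV

Convert to Joules: KE_max = 5.8444 × 1.602×10⁻¹⁹ J = 9.3638e-19 J

Then use KE = ½mv² to find velocity:
v = √(2·KE/m) = √(2 × 9.3638e-19 J / 9.109e-31 kg)
v = 1.4338e+06 m/s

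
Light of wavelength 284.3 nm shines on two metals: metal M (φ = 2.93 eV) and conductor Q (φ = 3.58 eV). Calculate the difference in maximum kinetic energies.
0.6500 eV

Using KE_max = hc/λ - φ for each metal:

Photon energy: E = hc/λ = 4.3610 eV

For metal M (φ₁ = 2.93 eV):
KE₁ = E - φ₁ = 4.3610 - 2.93 = 1.4310 eV

For conductor Q (φ₂ = 3.58 eV):
KE₂ = E - φ₂ = 4.3610 - 3.58 = 0.7810 eV

Difference:
ΔKE = KE₁ - KE₂ = 1.4310 - 0.7810 = 0.6500 eV

Note: The difference equals the difference in work functions: 3.58 - 2.93 = 0.65 eV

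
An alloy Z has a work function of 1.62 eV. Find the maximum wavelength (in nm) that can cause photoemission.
765.33 nm

The threshold wavelength is when the photon energy equals the work function:
hc/λ₀ = φ

Solving for λ₀:
λ₀ = hc/φ = (6.626×10⁻³⁴ J·s)(3×10⁸ m/s) / (1.62 eV × 1.602×10⁻¹⁹ J/eV)
λ₀ = 765.33 nm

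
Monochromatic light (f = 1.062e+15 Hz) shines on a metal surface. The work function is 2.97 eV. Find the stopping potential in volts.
1.4221 V

The stopping potential V_s satisfies: eV_s = KE_max

First, find KE_max using Einstein's equation:
E_photon = hf = (6.626×10⁻³⁴ J·s)(1.062e+15 Hz) = 4.3921 eV
KE_max = E_photon - φ = 4.3921 - 2.97 = 1.4221 eV

Since eV_s = KE_max:
V_s = KE_max/e = 1.4221 V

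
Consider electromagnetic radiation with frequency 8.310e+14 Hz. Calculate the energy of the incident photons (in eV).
3.4367 eV

Using E = hf:

E = hf = (6.626×10⁻³⁴ J·s)(8.310e+14 Hz)
E = 3.4367 eV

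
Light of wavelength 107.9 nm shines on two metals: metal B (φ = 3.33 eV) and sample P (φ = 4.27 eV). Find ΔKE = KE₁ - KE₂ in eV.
0.9400 eV

Using KE_max = hc/λ - φ for each metal:

Photon energy: E = hc/λ = 11.4907 eV

For metal B (φ₁ = 3.33 eV):
KE₁ = E - φ₁ = 11.4907 - 3.33 = 8.1607 eV

For sample P (φ₂ = 4.27 eV):
KE₂ = E - φ₂ = 11.4907 - 4.27 = 7.2207 eV

Difference:
ΔKE = KE₁ - KE₂ = 8.1607 - 7.2207 = 0.9400 eV

Note: The difference equals the difference in work functions: 4.27 - 3.33 = 0.94 eV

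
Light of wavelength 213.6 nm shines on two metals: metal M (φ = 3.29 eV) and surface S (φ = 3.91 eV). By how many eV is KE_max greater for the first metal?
0.6200 eV

Using KE_max = hc/λ - φ for each metal:

Photon energy: E = hc/λ = 5.8045 eV

For metal M (φ₁ = 3.29 eV):
KE₁ = E - φ₁ = 5.8045 - 3.29 = 2.5145 eV

For surface S (φ₂ = 3.91 eV):
KE₂ = E - φ₂ = 5.8045 - 3.91 = 1.8945 eV

Difference:
ΔKE = KE₁ - KE₂ = 2.5145 - 1.8945 = 0.6200 eV

Note: The difference equals the difference in work functions: 3.91 - 3.29 = 0.62 eV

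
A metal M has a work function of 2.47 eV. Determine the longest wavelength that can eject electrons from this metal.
501.96 nm

The threshold wavelength is when the photon energy equals the work function:
hc/λ₀ = φ

Solving for λ₀:
λ₀ = hc/φ = (6.626×10⁻³⁴ J·s)(3×10⁸ m/s) / (2.47 eV × 1.602×10⁻¹⁹ J/eV)
λ₀ = 501.96 nm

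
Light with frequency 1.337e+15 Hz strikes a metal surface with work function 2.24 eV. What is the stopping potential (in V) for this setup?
3.2894 V

The stopping potential V_s satisfies: eV_s = KE_max

First, find KE_max using Einstein's equation:
E_photon = hf = (6.626×10⁻³⁴ J·s)(1.337e+15 Hz) = 5.5294 eV
KE_max = E_photon - φ = 5.5294 - 2.24 = 3.2894 eV

Since eV_s = KE_max:
V_s = KE_max/e = 3.2894 V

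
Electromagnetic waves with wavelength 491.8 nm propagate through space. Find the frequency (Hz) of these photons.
6.0958e+14 Hz

Using the wave equation: c = fλ

Solving for frequency:
f = c/λ = (3×10⁸ m/s) / (491.8×10⁻⁹ m)
f = 6.0958e+14 Hz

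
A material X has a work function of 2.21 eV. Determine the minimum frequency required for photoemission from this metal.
5.3438e+14 Hz

The threshold frequency is when the photon energy equals the work function:
hf₀ = φ

Solving for f₀:
f₀ = φ/h = (2.21 eV × 1.602×10⁻¹⁹ J/eV) / (6.626×10⁻³⁴ J·s)
f₀ = 5.3438e+14 Hz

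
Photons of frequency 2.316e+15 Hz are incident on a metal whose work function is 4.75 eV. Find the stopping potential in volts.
4.8282 V

The stopping potential V_s satisfies: eV_s = KE_max

First, find KE_max using Einstein's equation:
E_photon = hf = (6.626×10⁻³⁴ J·s)(2.316e+15 Hz) = 9.5782 eV
KE_max = E_photon - φ = 9.5782 - 4.75 = 4.8282 eV

Since eV_s = KE_max:
V_s = KE_max/e = 4.8282 V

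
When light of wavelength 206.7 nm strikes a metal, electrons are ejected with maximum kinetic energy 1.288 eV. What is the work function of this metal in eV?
4.71 eV

From Einstein's photoelectric equation: KE_max = hf - φ = hc/λ - φ

Rearranging for φ:
φ = hc/λ - KE_max

Calculate photon energy:
E_photon = hc/λ = 5.9983 eV

Therefore:
φ = 5.9983 - 1.288 = 4.71 eV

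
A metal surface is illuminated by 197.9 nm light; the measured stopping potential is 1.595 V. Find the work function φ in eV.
4.67 eV

The stopping potential gives the maximum kinetic energy: KE_max = eV_s = 1.595 eV

From Einstein's photoelectric equation: KE_max = hc/λ - φ
Rearranging: φ = hc/λ - KE_max

Calculate photon energy:
E_photon = hc/λ = (6.626×10⁻³⁴ J·s)(3×10⁸ m/s) / (197.9×10⁻⁹ m) = 6.2650 eV

Therefore:
φ = 6.2650 - 1.595 = 4.67 eV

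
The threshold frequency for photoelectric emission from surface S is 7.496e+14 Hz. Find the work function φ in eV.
3.10 eV

At the threshold frequency, photon energy equals work function:
φ = hf₀

Calculating:
φ = (6.626×10⁻³⁴ J·s)(7.496e+14 Hz)
φ = 3.10 eV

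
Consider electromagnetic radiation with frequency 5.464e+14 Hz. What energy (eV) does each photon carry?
2.2597 eV

Using E = hf:

E = hf = (6.626×10⁻³⁴ J·s)(5.464e+14 Hz)
E = 2.2597 eV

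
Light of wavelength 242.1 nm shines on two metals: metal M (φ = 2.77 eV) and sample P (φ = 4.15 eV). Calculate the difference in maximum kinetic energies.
1.3800 eV

Using KE_max = hc/λ - φ for each metal:

Photon energy: E = hc/λ = 5.1212 eV

For metal M (φ₁ = 2.77 eV):
KE₁ = E - φ₁ = 5.1212 - 2.77 = 2.3512 eV

For sample P (φ₂ = 4.15 eV):
KE₂ = E - φ₂ = 5.1212 - 4.15 = 0.9712 eV

Difference:
ΔKE = KE₁ - KE₂ = 2.3512 - 0.9712 = 1.3800 eV

Note: The difference equals the difference in work functions: 4.15 - 2.77 = 1.38 eV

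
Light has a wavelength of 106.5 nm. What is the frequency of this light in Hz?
2.8150e+15 Hz

Using the wave equation: c = fλ

Solving for frequency:
f = c/λ = (3×10⁸ m/s) / (106.5×10⁻⁹ m)
f = 2.8150e+15 Hz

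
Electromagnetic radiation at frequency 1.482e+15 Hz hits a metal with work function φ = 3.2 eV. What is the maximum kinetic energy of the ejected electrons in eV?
2.9291 eV

Using Einstein's photoelectric equation: KE_max = hf - φ

First, calculate the photon energy:
E_photon = hf = (6.626×10⁻³⁴ J·s)(1.482e+15 Hz)
E_photon = 6.1291 eV

Then, the maximum kinetic energy:
KE_max = E_photon - φ = 6.1291 eV - 3.2 eV = 2.9291 eV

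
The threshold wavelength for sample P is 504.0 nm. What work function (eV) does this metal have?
2.46 eV

At the threshold wavelength, photon energy equals work function:
φ = hc/λ₀

Calculating:
φ = (6.626×10⁻³⁴ J·s)(3×10⁸ m/s) / (504.0×10⁻⁹ m)
φ = 2.46 eV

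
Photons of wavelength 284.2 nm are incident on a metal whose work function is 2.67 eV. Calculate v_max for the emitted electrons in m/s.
7.7161e+05 m/s

First, find the maximum kinetic energy:
E_photon = hc/λ = 4.3626 eV
KE_max = E_photon - φ = 4.3626 - 2.67 = 1.6926 eV

Convert to Joules: KE_max = 1.6926 × 1.602×10⁻¹⁹ J = 2.7118e-19 J

Then use KE = ½mv² to find velocity:
v = √(2·KE/m) = √(2 × 2.7118e-19 J / 9.109e-31 kg)
v = 7.7161e+05 m/s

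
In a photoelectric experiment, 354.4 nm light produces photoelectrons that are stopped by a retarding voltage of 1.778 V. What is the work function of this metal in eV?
1.72 eV

The stopping potential gives the maximum kinetic energy: KE_max = eV_s = 1.778 eV

From Einstein's photoelectric equation: KE_max = hc/λ - φ
Rearranging: φ = hc/λ - KE_max

Calculate photon energy:
E_photon = hc/λ = (6.626×10⁻³⁴ J·s)(3×10⁸ m/s) / (354.4×10⁻⁹ m) = 3.4984 eV

Therefore:
φ = 3.4984 - 1.778 = 1.72 eV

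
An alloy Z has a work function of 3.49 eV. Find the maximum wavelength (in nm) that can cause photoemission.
355.26 nm

The threshold wavelength is when the photon energy equals the work function:
hc/λ₀ = φ

Solving for λ₀:
λ₀ = hc/φ = (6.626×10⁻³⁴ J·s)(3×10⁸ m/s) / (3.49 eV × 1.602×10⁻¹⁹ J/eV)
λ₀ = 355.26 nm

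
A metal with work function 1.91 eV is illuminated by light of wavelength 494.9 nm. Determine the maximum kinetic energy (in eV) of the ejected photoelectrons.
0.5952 eV

Using Einstein's photoelectric equation: KE_max = hf - φ = hc/λ - φ

First, calculate the photon energy:
E_photon = hc/λ = (6.626×10⁻³⁴ J·s)(3×10⁸ m/s) / (494.9×10⁻⁹ m)
E_photon = 2.5052 eV

Then, the maximum kinetic energy:
KE_max = E_photon - φ = 2.5052 eV - 1.91 eV = 0.5952 eV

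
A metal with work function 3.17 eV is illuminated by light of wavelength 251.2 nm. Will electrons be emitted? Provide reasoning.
Yes

For photoemission, the photon energy must exceed the work function.

Photon energy: E = hc/λ = 4.9357 eV
Work function: φ = 3.17 eV

Since E_photon (4.9357 eV) > φ (3.17 eV), photoemission WILL occur.
The threshold wavelength is λ₀ = hc/φ = 391.1 nm.
Since 251.2 nm < 391.1 nm, the light has sufficient energy.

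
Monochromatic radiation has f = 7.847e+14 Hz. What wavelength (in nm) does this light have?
382.05 nm

Using the wave equation: c = fλ

Solving for wavelength:
λ = c/f = (3×10⁸ m/s) / (7.847e+14 Hz)
λ = 382.05 nm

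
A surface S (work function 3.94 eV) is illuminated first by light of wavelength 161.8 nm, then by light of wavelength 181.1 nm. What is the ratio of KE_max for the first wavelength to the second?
1.2810

Using Einstein's equation: KE_max = hc/λ - φ

For λ₁ = 161.8 nm:
E₁ = hc/λ₁ = 7.6628 eV
KE₁ = E₁ - φ = 7.6628 - 3.94 = 3.7228 eV

For λ₂ = 181.1 nm:
E₂ = hc/λ₂ = 6.8462 eV
KE₂ = E₂ - φ = 6.8462 - 3.94 = 2.9062 eV

Ratio: KE₁/KE₂ = 3.7228/2.9062 = 1.2810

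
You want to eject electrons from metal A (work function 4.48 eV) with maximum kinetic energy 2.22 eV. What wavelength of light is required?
185.05 nm

From Einstein's equation: KE_max = hc/λ - φ

Rearranging for λ:
hc/λ = KE_max + φ
λ = hc/(KE_max + φ)

Required photon energy:
E_photon = KE_max + φ = 2.22 + 4.48 = 6.70 eV

Required wavelength:
λ = hc/E_photon = (6.626×10⁻³⁴)(3×10⁸) / (6.70 × 1.602×10⁻¹⁹)
λ = 185.05 nm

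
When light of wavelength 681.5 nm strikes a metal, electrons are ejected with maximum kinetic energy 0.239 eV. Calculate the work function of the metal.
1.58 eV

From Einstein's photoelectric equation: KE_max = hf - φ = hc/λ - φ

Rearranging for φ:
φ = hc/λ - KE_max

Calculate photon energy:
E_photon = hc/λ = 1.8193 eV

Therefore:
φ = 1.8193 - 0.239 = 1.58 eV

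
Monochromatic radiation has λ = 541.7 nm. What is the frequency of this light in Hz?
5.5343e+14 Hz

Using the wave equation: c = fλ

Solving for frequency:
f = c/λ = (3×10⁸ m/s) / (541.7×10⁻⁹ m)
f = 5.5343e+14 Hz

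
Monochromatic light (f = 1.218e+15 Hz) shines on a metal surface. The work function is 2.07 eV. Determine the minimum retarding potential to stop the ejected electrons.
2.9672 V

The stopping potential V_s satisfies: eV_s = KE_max

First, find KE_max using Einstein's equation:
E_photon = hf = (6.626×10⁻³⁴ J·s)(1.218e+15 Hz) = 5.0372 eV
KE_max = E_photon - φ = 5.0372 - 2.07 = 2.9672 eV

Since eV_s = KE_max:
V_s = KE_max/e = 2.9672 V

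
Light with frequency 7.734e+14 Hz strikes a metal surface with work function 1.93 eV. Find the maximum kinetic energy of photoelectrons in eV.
1.2685 eV

Using Einstein's photoelectric equation: KE_max = hf - φ

First, calculate the photon energy:
E_photon = hf = (6.626×10⁻³⁴ J·s)(7.734e+14 Hz)
E_photon = 3.1985 eV

Then, the maximum kinetic energy:
KE_max = E_photon - φ = 3.1985 eV - 1.93 eV = 1.2685 eV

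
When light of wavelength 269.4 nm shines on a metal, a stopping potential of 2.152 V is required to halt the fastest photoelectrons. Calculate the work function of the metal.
2.45 eV

The stopping potential gives the maximum kinetic energy: KE_max = eV_s = 2.152 eV

From Einstein's photoelectric equation: KE_max = hc/λ - φ
Rearranging: φ = hc/λ - KE_max

Calculate photon energy:
E_photon = hc/λ = (6.626×10⁻³⁴ J·s)(3×10⁸ m/s) / (269.4×10⁻⁹ m) = 4.6022 eV

Therefore:
φ = 4.6022 - 2.152 = 2.45 eV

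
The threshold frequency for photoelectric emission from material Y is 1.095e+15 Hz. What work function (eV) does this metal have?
4.53 eV

At the threshold frequency, photon energy equals work function:
φ = hf₀

Calculating:
φ = (6.626×10⁻³⁴ J·s)(1.095e+15 Hz)
φ = 4.53 eV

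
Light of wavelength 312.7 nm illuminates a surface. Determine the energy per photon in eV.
3.9650 eV

Using E = hf = hc/λ:

E = hc/λ = (6.626×10⁻³⁴ J·s)(3×10⁸ m/s) / (312.7×10⁻⁹ m)
E = 3.9650 eV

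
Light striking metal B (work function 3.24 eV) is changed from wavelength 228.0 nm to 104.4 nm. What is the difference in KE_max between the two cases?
6.4380 eV

Using Einstein's equation: KE_max = hc/λ - φ

For λ₁ = 228.0 nm:
KE₁ = hc/λ₁ - φ = 5.4379 - 3.24 = 2.1979 eV

For λ₂ = 104.4 nm:
KE₂ = hc/λ₂ - φ = 11.8759 - 3.24 = 8.6359 eV

Change in KE:
ΔKE = KE₂ - KE₁ = 8.6359 - 2.1979 = 6.4380 eV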